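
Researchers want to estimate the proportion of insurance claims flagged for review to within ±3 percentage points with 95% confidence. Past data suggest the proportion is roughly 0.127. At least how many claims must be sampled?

For a proportion with margin E = 0.03 at 95% confidence, z = 1.960.
n = p̂(1−p̂)(z/E)² = 0.127 × 0.873 × (1.960/0.03)² = 473.25
Round up: n = 474.

474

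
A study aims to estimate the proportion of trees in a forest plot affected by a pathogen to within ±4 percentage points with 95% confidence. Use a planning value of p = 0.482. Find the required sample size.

600

For a proportion with margin E = 0.04 at 95% confidence, z = 1.960.
n = p̂(1−p̂)(z/E)² = 0.482 × 0.518 × (1.960/0.04)² = 599.47
Round up: n = 600.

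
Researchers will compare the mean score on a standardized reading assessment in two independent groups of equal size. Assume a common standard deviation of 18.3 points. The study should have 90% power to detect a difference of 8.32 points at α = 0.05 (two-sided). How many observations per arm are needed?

For two equal groups, n per group = 2·((z_{α/2} + z_β)·σ/δ)².
z_{α/2} = 1.960; z_β = 1.282 (power 90%).
n = 2 × (3.242 × 18.3 / 8.32)² = 2 × 50.85 = 101.70
Round up: n = 102 per group.

102 per group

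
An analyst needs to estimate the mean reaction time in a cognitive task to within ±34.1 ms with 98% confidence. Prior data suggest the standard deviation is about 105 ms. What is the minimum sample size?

52

For a mean, the margin of error is E = z·σ/√n, so n = (zσ/E)².
At 98% confidence, z = 2.326.
n = (2.326 × 105 / 34.1)² = 51.30
Round up: n = 52.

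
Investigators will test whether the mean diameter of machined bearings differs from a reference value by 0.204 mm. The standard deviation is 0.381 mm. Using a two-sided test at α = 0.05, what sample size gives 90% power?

For a one-sample z-test, n = ((z_{α/2} + z_β)·σ/δ)².
z_{α/2} = 1.960 (two-sided α = 0.05); z_β = 1.282 (power 90% → β = 0.1).
n = (3.242 × 0.381 / 0.204)² = 36.66
Round up: n = 37.

37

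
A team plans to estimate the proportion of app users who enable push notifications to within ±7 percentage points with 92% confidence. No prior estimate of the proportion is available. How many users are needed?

157

For a proportion with margin E = 0.07 at 92% confidence, z = 1.751.
With no prior estimate, use p = 0.5, which maximizes p(1−p) at 0.25.
n = 0.25 × (z/E)² = 0.25 × (1.751/0.07)² = 156.43
Round up: n = 157.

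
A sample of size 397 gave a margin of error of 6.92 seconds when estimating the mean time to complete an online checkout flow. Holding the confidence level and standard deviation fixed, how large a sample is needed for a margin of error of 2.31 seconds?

3563

Margin of error scales as 1/√n, so n₂ = n₁·(E₁/E₂)².
n₂ = 397 × (6.92/2.31)² = 397 × 8.974 = 3562.68
Round up: n₂ = 3563.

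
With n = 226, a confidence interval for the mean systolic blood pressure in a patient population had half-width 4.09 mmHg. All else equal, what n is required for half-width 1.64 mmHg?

Margin of error scales as 1/√n, so n₂ = n₁·(E₁/E₂)².
n₂ = 226 × (4.09/1.64)² = 226 × 6.22 = 1405.72
Round up: n₂ = 1406.

n = 1406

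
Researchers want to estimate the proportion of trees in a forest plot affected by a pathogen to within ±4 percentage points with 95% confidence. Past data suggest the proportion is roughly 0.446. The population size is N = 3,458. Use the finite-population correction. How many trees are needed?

For a proportion with margin E = 0.04 at 95% confidence, z = 1.960.
n = p̂(1−p̂)(z/E)² = 0.446 × 0.554 × (1.960/0.04)² = 593.25 — call this n₀.
Finite-population correction with N = 3,458: n = n₀ / (1 + (n₀−1)/N) = 593.25 / 1.171 = 506.62
Round up: n = 507.

507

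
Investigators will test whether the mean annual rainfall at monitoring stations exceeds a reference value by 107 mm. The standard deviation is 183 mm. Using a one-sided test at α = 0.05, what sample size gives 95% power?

For a one-sample z-test, n = ((z_α + z_β)·σ/δ)².
z_α = 1.645 (one-sided α = 0.05); z_β = 1.645 (power 95% → β = 0.05).
n = (3.290 × 183 / 107)² = 31.66
Round up: n = 32.

32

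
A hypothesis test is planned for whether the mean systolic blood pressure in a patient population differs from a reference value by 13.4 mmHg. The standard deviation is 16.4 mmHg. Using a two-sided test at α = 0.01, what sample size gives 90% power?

23

For a one-sample z-test, n = ((z_{α/2} + z_β)·σ/δ)².
z_{α/2} = 2.576 (two-sided α = 0.01); z_β = 1.282 (power 90% → β = 0.1).
n = (3.858 × 16.4 / 13.4)² = 22.29
Round up: n = 23.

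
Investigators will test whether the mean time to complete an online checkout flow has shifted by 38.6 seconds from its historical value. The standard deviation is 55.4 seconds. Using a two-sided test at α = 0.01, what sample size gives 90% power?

For a one-sample z-test, n = ((z_{α/2} + z_β)·σ/δ)².
z_{α/2} = 2.576 (two-sided α = 0.01); z_β = 1.282 (power 90% → β = 0.1).
n = (3.858 × 55.4 / 38.6)² = 30.66
Round up: n = 31.

31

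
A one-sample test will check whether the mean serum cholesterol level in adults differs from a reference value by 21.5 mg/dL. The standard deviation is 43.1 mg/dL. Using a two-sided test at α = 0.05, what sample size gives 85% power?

n = 37

For a one-sample z-test, n = ((z_{α/2} + z_β)·σ/δ)².
z_{α/2} = 1.960 (two-sided α = 0.05); z_β = 1.036 (power 85% → β = 0.15).
n = (2.996 × 43.1 / 21.5)² = 36.07
Round up: n = 37.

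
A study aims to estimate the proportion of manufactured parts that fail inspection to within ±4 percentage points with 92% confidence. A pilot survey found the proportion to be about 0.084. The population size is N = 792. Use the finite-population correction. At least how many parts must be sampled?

For a proportion with margin E = 0.04 at 92% confidence, z = 1.751.
n = p̂(1−p̂)(z/E)² = 0.084 × 0.916 × (1.751/0.04)² = 147.44 — call this n₀.
Finite-population correction with N = 792: n = n₀ / (1 + (n₀−1)/N) = 147.44 / 1.185 = 124.42
Round up: n = 125.

125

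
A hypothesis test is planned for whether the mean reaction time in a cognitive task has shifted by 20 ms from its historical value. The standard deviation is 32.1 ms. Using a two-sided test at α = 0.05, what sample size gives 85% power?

24

For a one-sample z-test, n = ((z_{α/2} + z_β)·σ/δ)².
z_{α/2} = 1.960 (two-sided α = 0.05); z_β = 1.036 (power 85% → β = 0.15).
n = (2.996 × 32.1 / 20)² = 23.12
Round up: n = 24.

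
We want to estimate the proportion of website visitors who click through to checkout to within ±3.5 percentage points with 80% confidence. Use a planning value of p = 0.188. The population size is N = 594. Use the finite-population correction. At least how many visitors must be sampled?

n = 153

For a proportion with margin E = 0.035 at 80% confidence, z = 1.282.
n = p̂(1−p̂)(z/E)² = 0.188 × 0.812 × (1.282/0.035)² = 204.81 — call this n₀.
Finite-population correction with N = 594: n = n₀ / (1 + (n₀−1)/N) = 204.81 / 1.343 = 152.50
Round up: n = 153.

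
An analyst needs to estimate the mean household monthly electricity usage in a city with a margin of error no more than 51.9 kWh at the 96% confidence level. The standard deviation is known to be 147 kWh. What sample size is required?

n = 34

For a mean, the margin of error is E = z·σ/√n, so n = (zσ/E)².
At 96% confidence, z = 2.054.
n = (2.054 × 147 / 51.9)² = 33.85
Round up: n = 34.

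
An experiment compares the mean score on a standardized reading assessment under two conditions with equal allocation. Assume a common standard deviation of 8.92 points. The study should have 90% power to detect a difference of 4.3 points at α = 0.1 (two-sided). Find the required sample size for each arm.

For two equal groups, n per group = 2·((z_{α/2} + z_β)·σ/δ)².
z_{α/2} = 1.645; z_β = 1.282 (power 90%).
n = 2 × (2.927 × 8.92 / 4.3)² = 2 × 36.87 = 73.74
Round up: n = 74 per group.

74 per group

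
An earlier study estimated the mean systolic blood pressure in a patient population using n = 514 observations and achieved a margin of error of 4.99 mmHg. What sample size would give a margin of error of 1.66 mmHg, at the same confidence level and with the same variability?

4645

Margin of error scales as 1/√n, so n₂ = n₁·(E₁/E₂)².
n₂ = 514 × (4.99/1.66)² = 514 × 9.036 = 4644.50
Round up: n₂ = 4645.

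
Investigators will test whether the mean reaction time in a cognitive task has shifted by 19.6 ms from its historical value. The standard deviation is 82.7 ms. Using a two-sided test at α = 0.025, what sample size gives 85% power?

n = 192

For a one-sample z-test, n = ((z_{α/2} + z_β)·σ/δ)².
z_{α/2} = 2.241 (two-sided α = 0.025); z_β = 1.036 (power 85% → β = 0.15).
n = (3.277 × 82.7 / 19.6)² = 191.18
Round up: n = 192.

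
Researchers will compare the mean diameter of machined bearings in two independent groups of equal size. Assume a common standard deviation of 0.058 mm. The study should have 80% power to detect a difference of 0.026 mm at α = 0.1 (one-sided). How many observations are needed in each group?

For two equal groups, n per group = 2·((z_α + z_β)·σ/δ)².
z_α = 1.282; z_β = 0.842 (power 80%).
n = 2 × (2.124 × 0.058 / 0.026)² = 2 × 22.45 = 44.90
Round up: n = 45 per group.

45 per group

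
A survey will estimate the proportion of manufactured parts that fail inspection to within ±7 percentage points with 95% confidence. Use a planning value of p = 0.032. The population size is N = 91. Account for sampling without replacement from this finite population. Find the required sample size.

n = 20

For a proportion with margin E = 0.07 at 95% confidence, z = 1.960.
n = p̂(1−p̂)(z/E)² = 0.032 × 0.968 × (1.960/0.07)² = 24.29 — call this n₀.
Finite-population correction with N = 91: n = n₀ / (1 + (n₀−1)/N) = 24.29 / 1.256 = 19.34
Round up: n = 20.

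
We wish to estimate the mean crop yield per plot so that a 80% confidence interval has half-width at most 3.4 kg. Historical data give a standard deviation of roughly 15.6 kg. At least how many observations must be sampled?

35

For a mean, the margin of error is E = z·σ/√n, so n = (zσ/E)².
At 80% confidence, z = 1.282.
n = (1.282 × 15.6 / 3.4)² = 34.60
Round up: n = 35.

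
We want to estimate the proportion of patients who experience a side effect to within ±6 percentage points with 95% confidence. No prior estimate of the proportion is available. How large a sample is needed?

For a proportion with margin E = 0.06 at 95% confidence, z = 1.960.
With no prior estimate, use p = 0.5, which maximizes p(1−p) at 0.25.
n = 0.25 × (z/E)² = 0.25 × (1.960/0.06)² = 266.78
Round up: n = 267.

267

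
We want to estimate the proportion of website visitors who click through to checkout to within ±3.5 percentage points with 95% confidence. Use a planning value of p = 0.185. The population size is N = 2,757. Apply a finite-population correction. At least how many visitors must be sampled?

For a proportion with margin E = 0.035 at 95% confidence, z = 1.960.
n = p̂(1−p̂)(z/E)² = 0.185 × 0.815 × (1.960/0.035)² = 472.83 — call this n₀.
Finite-population correction with N = 2,757: n = n₀ / (1 + (n₀−1)/N) = 472.83 / 1.171 = 403.78
Round up: n = 404.

404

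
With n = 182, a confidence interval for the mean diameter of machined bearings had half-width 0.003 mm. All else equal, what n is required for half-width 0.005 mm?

Margin of error scales as 1/√n, so n₂ = n₁·(E₁/E₂)².
n₂ = 182 × (0.003/0.005)² = 182 × 0.36 = 65.52
Round up: n₂ = 66.

66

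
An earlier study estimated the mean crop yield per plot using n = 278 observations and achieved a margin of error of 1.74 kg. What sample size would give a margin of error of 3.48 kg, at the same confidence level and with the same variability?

70

Margin of error scales as 1/√n, so n₂ = n₁·(E₁/E₂)².
n₂ = 278 × (1.74/3.48)² = 278 × 0.25 = 69.50
Round up: n₂ = 70.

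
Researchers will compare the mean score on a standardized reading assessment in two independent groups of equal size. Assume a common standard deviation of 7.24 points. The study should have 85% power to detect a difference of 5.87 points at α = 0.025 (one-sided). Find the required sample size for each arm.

28 per group

For two equal groups, n per group = 2·((z_α + z_β)·σ/δ)².
z_α = 1.960; z_β = 1.036 (power 85%).
n = 2 × (2.996 × 7.24 / 5.87)² = 2 × 13.65 = 27.30
Round up: n = 28 per group.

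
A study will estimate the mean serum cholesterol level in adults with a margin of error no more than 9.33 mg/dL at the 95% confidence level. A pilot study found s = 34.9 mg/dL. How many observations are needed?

For a mean, the margin of error is E = z·σ/√n, so n = (zσ/E)².
At 95% confidence, z = 1.960.
n = (1.960 × 34.9 / 9.33)² = 53.75
Round up: n = 54.

n = 54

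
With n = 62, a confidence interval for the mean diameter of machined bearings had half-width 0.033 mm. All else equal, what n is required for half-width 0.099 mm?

n = 7

Margin of error scales as 1/√n, so n₂ = n₁·(E₁/E₂)².
n₂ = 62 × (0.033/0.099)² = 62 × 0.1111 = 6.89
Round up: n₂ = 7.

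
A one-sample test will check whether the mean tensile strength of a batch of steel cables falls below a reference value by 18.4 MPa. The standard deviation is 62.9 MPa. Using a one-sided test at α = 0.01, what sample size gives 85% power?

133

For a one-sample z-test, n = ((z_α + z_β)·σ/δ)².
z_α = 2.326 (one-sided α = 0.01); z_β = 1.036 (power 85% → β = 0.15).
n = (3.362 × 62.9 / 18.4)² = 132.09
Round up: n = 133.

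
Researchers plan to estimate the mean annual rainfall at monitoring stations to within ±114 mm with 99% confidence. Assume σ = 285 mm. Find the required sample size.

For a mean, the margin of error is E = z·σ/√n, so n = (zσ/E)².
At 99% confidence, z = 2.576.
n = (2.576 × 285 / 114)² = 41.47
Round up: n = 42.

n = 42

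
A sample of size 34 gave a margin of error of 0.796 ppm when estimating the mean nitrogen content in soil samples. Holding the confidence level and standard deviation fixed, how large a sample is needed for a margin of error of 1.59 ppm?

Margin of error scales as 1/√n, so n₂ = n₁·(E₁/E₂)².
n₂ = 34 × (0.796/1.59)² = 34 × 0.2506 = 8.52
Round up: n₂ = 9.

n = 9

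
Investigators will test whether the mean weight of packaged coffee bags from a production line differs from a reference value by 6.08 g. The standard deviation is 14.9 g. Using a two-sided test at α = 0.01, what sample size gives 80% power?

71

For a one-sample z-test, n = ((z_{α/2} + z_β)·σ/δ)².
z_{α/2} = 2.576 (two-sided α = 0.01); z_β = 0.842 (power 80% → β = 0.2).
n = (3.418 × 14.9 / 6.08)² = 70.16
Round up: n = 71.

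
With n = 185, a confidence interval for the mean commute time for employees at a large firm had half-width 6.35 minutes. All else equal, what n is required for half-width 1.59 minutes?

2951

Margin of error scales as 1/√n, so n₂ = n₁·(E₁/E₂)².
n₂ = 185 × (6.35/1.59)² = 185 × 15.95 = 2950.75
Round up: n₂ = 2951.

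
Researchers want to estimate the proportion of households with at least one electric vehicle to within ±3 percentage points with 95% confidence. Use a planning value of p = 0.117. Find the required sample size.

For a proportion with margin E = 0.03 at 95% confidence, z = 1.960.
n = p̂(1−p̂)(z/E)² = 0.117 × 0.883 × (1.960/0.03)² = 440.98
Round up: n = 441.

441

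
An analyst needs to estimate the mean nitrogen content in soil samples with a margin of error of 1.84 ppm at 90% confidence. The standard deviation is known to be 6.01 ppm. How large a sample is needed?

29

For a mean, the margin of error is E = z·σ/√n, so n = (zσ/E)².
At 90% confidence, z = 1.645.
n = (1.645 × 6.01 / 1.84)² = 28.87
Round up: n = 29.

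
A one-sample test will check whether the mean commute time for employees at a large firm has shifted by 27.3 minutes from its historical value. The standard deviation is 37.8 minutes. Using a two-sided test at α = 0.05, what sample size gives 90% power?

21

For a one-sample z-test, n = ((z_{α/2} + z_β)·σ/δ)².
z_{α/2} = 1.960 (two-sided α = 0.05); z_β = 1.282 (power 90% → β = 0.1).
n = (3.242 × 37.8 / 27.3)² = 20.15
Round up: n = 21.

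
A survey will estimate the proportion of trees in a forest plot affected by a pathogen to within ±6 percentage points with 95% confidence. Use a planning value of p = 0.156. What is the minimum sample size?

141

For a proportion with margin E = 0.06 at 95% confidence, z = 1.960.
n = p̂(1−p̂)(z/E)² = 0.156 × 0.844 × (1.960/0.06)² = 140.50
Round up: n = 141.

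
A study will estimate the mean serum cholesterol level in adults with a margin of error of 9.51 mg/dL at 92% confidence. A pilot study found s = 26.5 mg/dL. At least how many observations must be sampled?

24

For a mean, the margin of error is E = z·σ/√n, so n = (zσ/E)².
At 92% confidence, z = 1.751.
n = (1.751 × 26.5 / 9.51)² = 23.81
Round up: n = 24.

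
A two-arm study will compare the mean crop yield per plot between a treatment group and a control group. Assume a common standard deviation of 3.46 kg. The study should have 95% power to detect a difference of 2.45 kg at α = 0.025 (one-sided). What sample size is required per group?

52 per group

For two equal groups, n per group = 2·((z_α + z_β)·σ/δ)².
z_α = 1.960; z_β = 1.645 (power 95%).
n = 2 × (3.605 × 3.46 / 2.45)² = 2 × 25.92 = 51.84
Round up: n = 52 per group.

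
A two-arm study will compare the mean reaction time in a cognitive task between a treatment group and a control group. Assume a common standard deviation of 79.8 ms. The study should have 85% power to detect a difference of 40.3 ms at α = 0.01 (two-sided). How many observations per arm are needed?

For two equal groups, n per group = 2·((z_{α/2} + z_β)·σ/δ)².
z_{α/2} = 2.576; z_β = 1.036 (power 85%).
n = 2 × (3.612 × 79.8 / 40.3)² = 2 × 51.16 = 102.32
Round up: n = 103 per group.

103 per group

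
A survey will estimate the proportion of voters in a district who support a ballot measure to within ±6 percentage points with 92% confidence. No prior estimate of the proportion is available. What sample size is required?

For a proportion with margin E = 0.06 at 92% confidence, z = 1.751.
With no prior estimate, use p = 0.5, which maximizes p(1−p) at 0.25.
n = 0.25 × (z/E)² = 0.25 × (1.751/0.06)² = 212.92
Round up: n = 213.

213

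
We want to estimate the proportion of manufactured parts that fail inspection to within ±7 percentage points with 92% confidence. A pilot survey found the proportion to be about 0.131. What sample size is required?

For a proportion with margin E = 0.07 at 92% confidence, z = 1.751.
n = p̂(1−p̂)(z/E)² = 0.131 × 0.869 × (1.751/0.07)² = 71.23
Round up: n = 72.

72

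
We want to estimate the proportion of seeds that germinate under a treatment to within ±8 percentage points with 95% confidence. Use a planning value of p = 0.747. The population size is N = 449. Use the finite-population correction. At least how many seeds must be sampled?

91

For a proportion with margin E = 0.08 at 95% confidence, z = 1.960.
n = p̂(1−p̂)(z/E)² = 0.747 × 0.253 × (1.960/0.08)² = 113.44 — call this n₀.
Finite-population correction with N = 449: n = n₀ / (1 + (n₀−1)/N) = 113.44 / 1.25 = 90.75
Round up: n = 91.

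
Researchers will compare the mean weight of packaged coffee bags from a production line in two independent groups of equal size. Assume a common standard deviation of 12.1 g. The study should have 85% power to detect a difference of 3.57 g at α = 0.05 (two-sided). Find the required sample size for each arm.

For two equal groups, n per group = 2·((z_{α/2} + z_β)·σ/δ)².
z_{α/2} = 1.960; z_β = 1.036 (power 85%).
n = 2 × (2.996 × 12.1 / 3.57)² = 2 × 103.11 = 206.22
Round up: n = 207 per group.

207 per group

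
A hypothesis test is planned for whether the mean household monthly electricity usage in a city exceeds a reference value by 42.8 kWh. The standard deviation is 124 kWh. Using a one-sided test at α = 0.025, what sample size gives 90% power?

89

For a one-sample z-test, n = ((z_α + z_β)·σ/δ)².
z_α = 1.960 (one-sided α = 0.025); z_β = 1.282 (power 90% → β = 0.1).
n = (3.242 × 124 / 42.8)² = 88.22
Round up: n = 89.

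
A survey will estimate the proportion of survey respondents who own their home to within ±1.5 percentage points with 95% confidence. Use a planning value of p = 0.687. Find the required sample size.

For a proportion with margin E = 0.015 at 95% confidence, z = 1.960.
n = p̂(1−p̂)(z/E)² = 0.687 × 0.313 × (1.960/0.015)² = 3671.39
Round up: n = 3672.

3672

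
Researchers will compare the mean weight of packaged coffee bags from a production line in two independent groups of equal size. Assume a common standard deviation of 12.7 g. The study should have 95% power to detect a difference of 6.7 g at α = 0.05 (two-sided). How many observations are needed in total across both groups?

For two equal groups, n per group = 2·((z_{α/2} + z_β)·σ/δ)².
z_{α/2} = 1.960; z_β = 1.645 (power 95%).
n = 2 × (3.605 × 12.7 / 6.7)² = 2 × 46.69 = 93.38
Round up: n = 94 per group.
Total across both groups: 2 × 94 = 188.

188 total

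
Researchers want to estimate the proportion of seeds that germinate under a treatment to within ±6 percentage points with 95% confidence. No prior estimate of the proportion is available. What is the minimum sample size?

267

For a proportion with margin E = 0.06 at 95% confidence, z = 1.960.
With no prior estimate, use p = 0.5, which maximizes p(1−p) at 0.25.
n = 0.25 × (z/E)² = 0.25 × (1.960/0.06)² = 266.78
Round up: n = 267.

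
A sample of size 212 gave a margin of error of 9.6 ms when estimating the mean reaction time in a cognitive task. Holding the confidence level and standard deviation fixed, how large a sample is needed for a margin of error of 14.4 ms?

95

Margin of error scales as 1/√n, so n₂ = n₁·(E₁/E₂)².
n₂ = 212 × (9.6/14.4)² = 212 × 0.4444 = 94.21
Round up: n₂ = 95.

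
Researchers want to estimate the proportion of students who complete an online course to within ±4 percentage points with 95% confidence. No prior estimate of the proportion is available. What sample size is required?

For a proportion with margin E = 0.04 at 95% confidence, z = 1.960.
With no prior estimate, use p = 0.5, which maximizes p(1−p) at 0.25.
n = 0.25 × (z/E)² = 0.25 × (1.960/0.04)² = 600.25
Round up: n = 601.

601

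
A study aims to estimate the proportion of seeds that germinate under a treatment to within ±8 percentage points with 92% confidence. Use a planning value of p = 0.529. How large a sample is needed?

n = 120

For a proportion with margin E = 0.08 at 92% confidence, z = 1.751.
n = p̂(1−p̂)(z/E)² = 0.529 × 0.471 × (1.751/0.08)² = 119.36
Round up: n = 120.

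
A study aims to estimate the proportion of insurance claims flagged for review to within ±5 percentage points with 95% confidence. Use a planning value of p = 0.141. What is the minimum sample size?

187

For a proportion with margin E = 0.05 at 95% confidence, z = 1.960.
n = p̂(1−p̂)(z/E)² = 0.141 × 0.859 × (1.960/0.05)² = 186.12
Round up: n = 187.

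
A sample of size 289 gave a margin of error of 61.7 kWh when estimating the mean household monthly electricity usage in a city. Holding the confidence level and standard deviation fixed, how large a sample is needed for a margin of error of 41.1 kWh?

Margin of error scales as 1/√n, so n₂ = n₁·(E₁/E₂)².
n₂ = 289 × (61.7/41.1)² = 289 × 2.254 = 651.41
Round up: n₂ = 652.

652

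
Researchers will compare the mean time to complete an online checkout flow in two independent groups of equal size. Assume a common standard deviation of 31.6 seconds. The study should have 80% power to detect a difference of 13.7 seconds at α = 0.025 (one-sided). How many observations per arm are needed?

84 per group

For two equal groups, n per group = 2·((z_α + z_β)·σ/δ)².
z_α = 1.960; z_β = 0.842 (power 80%).
n = 2 × (2.802 × 31.6 / 13.7)² = 2 × 41.77 = 83.54
Round up: n = 84 per group.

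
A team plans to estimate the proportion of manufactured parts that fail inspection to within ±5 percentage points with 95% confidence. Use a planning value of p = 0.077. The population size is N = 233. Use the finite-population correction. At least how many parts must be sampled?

For a proportion with margin E = 0.05 at 95% confidence, z = 1.960.
n = p̂(1−p̂)(z/E)² = 0.077 × 0.923 × (1.960/0.05)² = 109.21 — call this n₀.
Finite-population correction with N = 233: n = n₀ / (1 + (n₀−1)/N) = 109.21 / 1.464 = 74.60
Round up: n = 75.

75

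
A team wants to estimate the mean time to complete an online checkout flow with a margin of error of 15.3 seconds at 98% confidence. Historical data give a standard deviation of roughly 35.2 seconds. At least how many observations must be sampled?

For a mean, the margin of error is E = z·σ/√n, so n = (zσ/E)².
At 98% confidence, z = 2.326.
n = (2.326 × 35.2 / 15.3)² = 28.64
Round up: n = 29.

29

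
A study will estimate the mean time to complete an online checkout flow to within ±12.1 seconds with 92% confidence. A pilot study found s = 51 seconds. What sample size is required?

For a mean, the margin of error is E = z·σ/√n, so n = (zσ/E)².
At 92% confidence, z = 1.751.
n = (1.751 × 51 / 12.1)² = 54.47
Round up: n = 55.

n = 55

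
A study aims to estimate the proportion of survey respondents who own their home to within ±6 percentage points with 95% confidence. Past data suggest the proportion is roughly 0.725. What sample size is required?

213

For a proportion with margin E = 0.06 at 95% confidence, z = 1.960.
n = p̂(1−p̂)(z/E)² = 0.725 × 0.275 × (1.960/0.06)² = 212.76
Round up: n = 213.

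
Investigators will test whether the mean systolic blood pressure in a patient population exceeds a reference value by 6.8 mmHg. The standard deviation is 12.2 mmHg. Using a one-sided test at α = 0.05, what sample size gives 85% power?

24

For a one-sample z-test, n = ((z_α + z_β)·σ/δ)².
z_α = 1.645 (one-sided α = 0.05); z_β = 1.036 (power 85% → β = 0.15).
n = (2.681 × 12.2 / 6.8)² = 23.14
Round up: n = 24.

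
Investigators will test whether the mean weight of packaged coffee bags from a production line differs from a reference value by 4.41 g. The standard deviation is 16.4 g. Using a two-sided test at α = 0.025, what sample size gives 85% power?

For a one-sample z-test, n = ((z_{α/2} + z_β)·σ/δ)².
z_{α/2} = 2.241 (two-sided α = 0.025); z_β = 1.036 (power 85% → β = 0.15).
n = (3.277 × 16.4 / 4.41)² = 148.51
Round up: n = 149.

n = 149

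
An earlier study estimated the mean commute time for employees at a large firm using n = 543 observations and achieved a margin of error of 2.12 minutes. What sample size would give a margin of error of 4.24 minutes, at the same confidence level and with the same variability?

Margin of error scales as 1/√n, so n₂ = n₁·(E₁/E₂)².
n₂ = 543 × (2.12/4.24)² = 543 × 0.25 = 135.75
Round up: n₂ = 136.

n = 136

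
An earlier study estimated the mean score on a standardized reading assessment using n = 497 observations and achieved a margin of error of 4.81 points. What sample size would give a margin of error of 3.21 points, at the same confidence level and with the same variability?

1116

Margin of error scales as 1/√n, so n₂ = n₁·(E₁/E₂)².
n₂ = 497 × (4.81/3.21)² = 497 × 2.245 = 1115.77
Round up: n₂ = 1116.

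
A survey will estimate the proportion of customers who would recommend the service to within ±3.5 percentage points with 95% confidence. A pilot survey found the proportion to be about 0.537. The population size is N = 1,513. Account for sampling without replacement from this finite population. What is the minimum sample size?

For a proportion with margin E = 0.035 at 95% confidence, z = 1.960.
n = p̂(1−p̂)(z/E)² = 0.537 × 0.463 × (1.960/0.035)² = 779.71 — call this n₀.
Finite-population correction with N = 1,513: n = n₀ / (1 + (n₀−1)/N) = 779.71 / 1.515 = 514.66
Round up: n = 515.

n = 515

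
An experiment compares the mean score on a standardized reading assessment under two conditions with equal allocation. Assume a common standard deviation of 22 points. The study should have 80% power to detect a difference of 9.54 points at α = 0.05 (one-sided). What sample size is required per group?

66 per group

For two equal groups, n per group = 2·((z_α + z_β)·σ/δ)².
z_α = 1.645; z_β = 0.842 (power 80%).
n = 2 × (2.487 × 22 / 9.54)² = 2 × 32.89 = 65.78
Round up: n = 66 per group.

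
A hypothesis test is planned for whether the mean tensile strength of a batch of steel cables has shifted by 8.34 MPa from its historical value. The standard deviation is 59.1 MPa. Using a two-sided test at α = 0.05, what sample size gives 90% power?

For a one-sample z-test, n = ((z_{α/2} + z_β)·σ/δ)².
z_{α/2} = 1.960 (two-sided α = 0.05); z_β = 1.282 (power 90% → β = 0.1).
n = (3.242 × 59.1 / 8.34)² = 527.80
Round up: n = 528.

528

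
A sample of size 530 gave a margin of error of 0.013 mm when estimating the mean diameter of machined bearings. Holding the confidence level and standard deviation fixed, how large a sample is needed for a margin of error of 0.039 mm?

Margin of error scales as 1/√n, so n₂ = n₁·(E₁/E₂)².
n₂ = 530 × (0.013/0.039)² = 530 × 0.1111 = 58.88
Round up: n₂ = 59.

59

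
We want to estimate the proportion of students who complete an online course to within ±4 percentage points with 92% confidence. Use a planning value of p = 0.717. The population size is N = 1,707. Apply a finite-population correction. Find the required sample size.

n = 317

For a proportion with margin E = 0.04 at 92% confidence, z = 1.751.
n = p̂(1−p̂)(z/E)² = 0.717 × 0.283 × (1.751/0.04)² = 388.83 — call this n₀.
Finite-population correction with N = 1,707: n = n₀ / (1 + (n₀−1)/N) = 388.83 / 1.227 = 316.89
Round up: n = 317.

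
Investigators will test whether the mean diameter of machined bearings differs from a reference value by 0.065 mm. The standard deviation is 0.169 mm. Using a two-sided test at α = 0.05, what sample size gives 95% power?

For a one-sample z-test, n = ((z_{α/2} + z_β)·σ/δ)².
z_{α/2} = 1.960 (two-sided α = 0.05); z_β = 1.645 (power 95% → β = 0.05).
n = (3.605 × 0.169 / 0.065)² = 87.85
Round up: n = 88.

88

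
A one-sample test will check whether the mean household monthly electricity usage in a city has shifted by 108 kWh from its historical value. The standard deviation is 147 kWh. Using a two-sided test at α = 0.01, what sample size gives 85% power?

25

For a one-sample z-test, n = ((z_{α/2} + z_β)·σ/δ)².
z_{α/2} = 2.576 (two-sided α = 0.01); z_β = 1.036 (power 85% → β = 0.15).
n = (3.612 × 147 / 108)² = 24.17
Round up: n = 25.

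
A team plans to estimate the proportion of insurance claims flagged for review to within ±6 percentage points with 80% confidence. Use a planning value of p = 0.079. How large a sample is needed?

For a proportion with margin E = 0.06 at 80% confidence, z = 1.282.
n = p̂(1−p̂)(z/E)² = 0.079 × 0.921 × (1.282/0.06)² = 33.22
Round up: n = 34.

n = 34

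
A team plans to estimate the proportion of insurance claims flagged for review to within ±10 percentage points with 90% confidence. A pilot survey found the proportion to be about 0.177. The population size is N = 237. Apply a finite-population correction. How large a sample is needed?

34

For a proportion with margin E = 0.1 at 90% confidence, z = 1.645.
n = p̂(1−p̂)(z/E)² = 0.177 × 0.823 × (1.645/0.1)² = 39.42 — call this n₀.
Finite-population correction with N = 237: n = n₀ / (1 + (n₀−1)/N) = 39.42 / 1.162 = 33.92
Round up: n = 34.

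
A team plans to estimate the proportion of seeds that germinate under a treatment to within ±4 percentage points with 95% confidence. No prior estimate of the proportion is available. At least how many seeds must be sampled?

For a proportion with margin E = 0.04 at 95% confidence, z = 1.960.
With no prior estimate, use p = 0.5, which maximizes p(1−p) at 0.25.
n = 0.25 × (z/E)² = 0.25 × (1.960/0.04)² = 600.25
Round up: n = 601.

601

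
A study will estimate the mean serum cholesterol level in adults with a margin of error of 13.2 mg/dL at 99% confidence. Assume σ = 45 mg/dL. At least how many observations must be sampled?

For a mean, the margin of error is E = z·σ/√n, so n = (zσ/E)².
At 99% confidence, z = 2.576.
n = (2.576 × 45 / 13.2)² = 77.12
Round up: n = 78.

78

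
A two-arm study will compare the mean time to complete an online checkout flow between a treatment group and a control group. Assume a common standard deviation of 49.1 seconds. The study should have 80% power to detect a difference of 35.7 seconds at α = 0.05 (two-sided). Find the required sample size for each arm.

30 per group

For two equal groups, n per group = 2·((z_{α/2} + z_β)·σ/δ)².
z_{α/2} = 1.960; z_β = 0.842 (power 80%).
n = 2 × (2.802 × 49.1 / 35.7)² = 2 × 14.85 = 29.70
Round up: n = 30 per group.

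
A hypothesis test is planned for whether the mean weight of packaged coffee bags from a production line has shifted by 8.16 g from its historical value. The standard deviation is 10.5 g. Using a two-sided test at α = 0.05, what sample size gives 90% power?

18

For a one-sample z-test, n = ((z_{α/2} + z_β)·σ/δ)².
z_{α/2} = 1.960 (two-sided α = 0.05); z_β = 1.282 (power 90% → β = 0.1).
n = (3.242 × 10.5 / 8.16)² = 17.40
Round up: n = 18.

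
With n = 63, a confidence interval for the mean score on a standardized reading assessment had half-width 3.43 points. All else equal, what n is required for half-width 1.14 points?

Margin of error scales as 1/√n, so n₂ = n₁·(E₁/E₂)².
n₂ = 63 × (3.43/1.14)² = 63 × 9.053 = 570.34
Round up: n₂ = 571.

571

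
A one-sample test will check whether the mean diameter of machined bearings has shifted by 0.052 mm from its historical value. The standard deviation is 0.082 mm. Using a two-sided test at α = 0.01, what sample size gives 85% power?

n = 33

For a one-sample z-test, n = ((z_{α/2} + z_β)·σ/δ)².
z_{α/2} = 2.576 (two-sided α = 0.01); z_β = 1.036 (power 85% → β = 0.15).
n = (3.612 × 0.082 / 0.052)² = 32.44
Round up: n = 33.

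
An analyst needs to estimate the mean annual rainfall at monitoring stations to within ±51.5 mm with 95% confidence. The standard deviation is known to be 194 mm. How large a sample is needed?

For a mean, the margin of error is E = z·σ/√n, so n = (zσ/E)².
At 95% confidence, z = 1.960.
n = (1.960 × 194 / 51.5)² = 54.51
Round up: n = 55.

55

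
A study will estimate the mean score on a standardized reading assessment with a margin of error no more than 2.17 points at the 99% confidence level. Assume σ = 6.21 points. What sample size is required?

55

For a mean, the margin of error is E = z·σ/√n, so n = (zσ/E)².
At 99% confidence, z = 2.576.
n = (2.576 × 6.21 / 2.17)² = 54.34
Round up: n = 55.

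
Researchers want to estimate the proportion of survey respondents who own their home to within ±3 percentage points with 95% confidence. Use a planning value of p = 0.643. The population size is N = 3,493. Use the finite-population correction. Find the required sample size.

766

For a proportion with margin E = 0.03 at 95% confidence, z = 1.960.
n = p̂(1−p̂)(z/E)² = 0.643 × 0.357 × (1.960/0.03)² = 979.83 — call this n₀.
Finite-population correction with N = 3,493: n = n₀ / (1 + (n₀−1)/N) = 979.83 / 1.28 = 765.49
Round up: n = 766.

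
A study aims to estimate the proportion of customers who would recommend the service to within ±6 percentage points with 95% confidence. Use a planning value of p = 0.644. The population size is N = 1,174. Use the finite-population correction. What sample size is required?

For a proportion with margin E = 0.06 at 95% confidence, z = 1.960.
n = p̂(1−p̂)(z/E)² = 0.644 × 0.356 × (1.960/0.06)² = 244.65 — call this n₀.
Finite-population correction with N = 1,174: n = n₀ / (1 + (n₀−1)/N) = 244.65 / 1.208 = 202.52
Round up: n = 203.

203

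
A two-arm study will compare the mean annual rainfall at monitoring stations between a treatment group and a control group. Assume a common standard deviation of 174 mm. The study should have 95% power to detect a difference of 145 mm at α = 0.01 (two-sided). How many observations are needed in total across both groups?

For two equal groups, n per group = 2·((z_{α/2} + z_β)·σ/δ)².
z_{α/2} = 2.576; z_β = 1.645 (power 95%).
n = 2 × (4.221 × 174 / 145)² = 2 × 25.66 = 51.32
Round up: n = 52 per group.
Total across both groups: 2 × 52 = 104.

104 total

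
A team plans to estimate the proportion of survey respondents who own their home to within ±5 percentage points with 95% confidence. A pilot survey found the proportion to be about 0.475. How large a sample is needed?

384

For a proportion with margin E = 0.05 at 95% confidence, z = 1.960.
n = p̂(1−p̂)(z/E)² = 0.475 × 0.525 × (1.960/0.05)² = 383.20
Round up: n = 384.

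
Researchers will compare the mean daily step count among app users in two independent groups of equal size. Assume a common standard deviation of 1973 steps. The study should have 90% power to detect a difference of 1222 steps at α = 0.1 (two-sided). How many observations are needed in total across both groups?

For two equal groups, n per group = 2·((z_{α/2} + z_β)·σ/δ)².
z_{α/2} = 1.645; z_β = 1.282 (power 90%).
n = 2 × (2.927 × 1973 / 1222)² = 2 × 22.33 = 44.66
Round up: n = 45 per group.
Total across both groups: 2 × 45 = 90.

90 total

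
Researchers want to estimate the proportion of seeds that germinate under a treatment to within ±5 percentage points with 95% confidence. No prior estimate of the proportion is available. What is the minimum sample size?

385

For a proportion with margin E = 0.05 at 95% confidence, z = 1.960.
With no prior estimate, use p = 0.5, which maximizes p(1−p) at 0.25.
n = 0.25 × (z/E)² = 0.25 × (1.960/0.05)² = 384.16
Round up: n = 385.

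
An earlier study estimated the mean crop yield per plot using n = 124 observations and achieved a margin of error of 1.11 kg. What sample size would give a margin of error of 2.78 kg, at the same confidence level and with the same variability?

n = 20

Margin of error scales as 1/√n, so n₂ = n₁·(E₁/E₂)².
n₂ = 124 × (1.11/2.78)² = 124 × 0.1594 = 19.77
Round up: n₂ = 20.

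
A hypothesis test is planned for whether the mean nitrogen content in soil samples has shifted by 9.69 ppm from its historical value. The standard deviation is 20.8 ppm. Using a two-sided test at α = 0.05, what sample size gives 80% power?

For a one-sample z-test, n = ((z_{α/2} + z_β)·σ/δ)².
z_{α/2} = 1.960 (two-sided α = 0.05); z_β = 0.842 (power 80% → β = 0.2).
n = (2.802 × 20.8 / 9.69)² = 36.18
Round up: n = 37.

37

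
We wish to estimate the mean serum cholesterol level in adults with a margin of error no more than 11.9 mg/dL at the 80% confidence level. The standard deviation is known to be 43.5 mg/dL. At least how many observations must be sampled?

n = 22

For a mean, the margin of error is E = z·σ/√n, so n = (zσ/E)².
At 80% confidence, z = 1.282.
n = (1.282 × 43.5 / 11.9)² = 21.96
Round up: n = 22.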